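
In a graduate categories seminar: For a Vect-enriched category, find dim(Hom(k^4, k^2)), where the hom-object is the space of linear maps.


In Vect-enriched categories, Hom(k^n, k^m) is the space of m x n matrices.
dim(Hom(k^4, k^2)) = 2 * 4 = 8

8


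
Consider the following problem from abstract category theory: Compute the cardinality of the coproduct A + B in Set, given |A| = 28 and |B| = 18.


In Set, the coproduct A + B is the disjoint union.
|A + B| = |A| + |B| = 28 + 18 = 46

46


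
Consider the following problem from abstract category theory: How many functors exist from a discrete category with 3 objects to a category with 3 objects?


A functor from a discrete category C to D is determined by
where each object maps. Each of the 3 objects of C can map
to any of the 3 objects of D independently.
Number of functors = 3^3 = 27

27


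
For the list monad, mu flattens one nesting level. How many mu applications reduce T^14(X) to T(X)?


Each application of mu: T^2 -> T removes one layer of nesting.
Starting at depth 14 (i.e., T^14(X)), we need to reach T(X).
Number of mu applications = 14 - 1 = 13

13


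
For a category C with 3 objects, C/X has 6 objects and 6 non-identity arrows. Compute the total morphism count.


In the slice category C/X, objects are morphisms to X.
Identity morphisms: 6 (one per object of C/X).
Non-identity morphisms: 6.
Total = 6 + 6 = 12

12


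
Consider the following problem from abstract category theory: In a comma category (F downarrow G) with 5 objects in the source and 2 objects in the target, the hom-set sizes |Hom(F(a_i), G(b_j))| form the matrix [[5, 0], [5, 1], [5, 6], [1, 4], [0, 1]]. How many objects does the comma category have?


Objects of (F downarrow G) are triples (a, b, h: F(a)->G(b)).
The count equals the sum of all entries in the hom-matrix.
sum(row 0) = 5
sum(row 1) = 6
sum(row 2) = 11
sum(row 3) = 5
sum(row 4) = 1
Grand total = 28

28


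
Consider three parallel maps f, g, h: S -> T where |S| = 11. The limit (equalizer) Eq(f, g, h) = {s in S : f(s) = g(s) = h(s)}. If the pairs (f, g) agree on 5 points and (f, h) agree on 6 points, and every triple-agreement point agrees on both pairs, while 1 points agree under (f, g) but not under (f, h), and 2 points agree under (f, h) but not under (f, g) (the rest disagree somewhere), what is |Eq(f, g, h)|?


Eq(f, g, h) is the triple-agreement set: points in S where all three
maps take the same value. Using inclusion-exclusion on the pairwise data:
Pair (f, g) agrees on 5 points; pair (f, h) on 6 points.
Points agreeing under (f, g) but not (f, h) = 1; under (f, h) but not (f, g) = 2.
Triple-agreement = agreement-in-(f, g) minus points that agree under (f, g) but not (f, h):
|Eq(f, g, h)| = 5 - 1 = 4
(cross-check via (f, h): 6 - 2 = 4.)

4


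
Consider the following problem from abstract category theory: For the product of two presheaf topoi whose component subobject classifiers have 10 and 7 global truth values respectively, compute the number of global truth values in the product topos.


In a product of presheaf topoi E_1 x E_2, the subobject classifier
is Omega = Omega_1 x Omega_2 (componentwise), so
|Omega(top)| = |Omega_1(top_1)| * |Omega_2(top_2)|.
= 10 * 7 = 70.

70


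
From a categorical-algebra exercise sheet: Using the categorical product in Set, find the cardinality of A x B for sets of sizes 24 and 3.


In Set, the product A x B is the Cartesian product.
By the universal property, |A x B| = |A| * |B|.
|A x B| = 24 * 3 = 72

72


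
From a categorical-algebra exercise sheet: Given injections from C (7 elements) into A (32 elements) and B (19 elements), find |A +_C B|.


The pushout A +_C B identifies the images of C in A and B.
|A +_C B| = |A| + |B| - |C| (for injections).
= 32 + 19 - 7 = 44

44


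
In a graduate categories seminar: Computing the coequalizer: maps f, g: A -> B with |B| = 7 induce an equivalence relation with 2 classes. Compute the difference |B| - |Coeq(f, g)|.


The coequalizer Coeq(f, g) = B / ~ has one element per equivalence class.
|B| = 7, |Coeq(f, g)| = 2.
|B| - |Coeq(f, g)| = 7 - 2 = 5.

5


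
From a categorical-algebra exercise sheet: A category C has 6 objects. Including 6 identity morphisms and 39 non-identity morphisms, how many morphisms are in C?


Each object has an identity morphism, giving 6 identities.
Adding the 39 non-identity morphisms:
Total = 6 + 39 = 45

45


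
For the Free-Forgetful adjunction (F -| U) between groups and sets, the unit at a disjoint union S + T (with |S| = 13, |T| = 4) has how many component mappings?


The unit eta_X: X -> U(F(X)) of the Free-Forgetful adjunction
maps each element of X to a generator of F(X). For X = S + T (disjoint
union in Set), |S + T| = |S| + |T|.
Total mappings = 13 + 4 = 17.

17


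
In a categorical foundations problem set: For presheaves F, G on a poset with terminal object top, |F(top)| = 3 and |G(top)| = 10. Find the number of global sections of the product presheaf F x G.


Global sections of a presheaf on a poset with terminal top satisfy
Gamma(H) ~ H(top). Presheaves admit pointwise products, so
(F x G)(top) = F(top) x G(top) (Cartesian product).
|Gamma(F x G)| = |F(top)| * |G(top)| = 3 * 10 = 30.

30


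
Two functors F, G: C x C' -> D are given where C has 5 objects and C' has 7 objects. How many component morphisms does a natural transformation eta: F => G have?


A natural transformation eta: F => G assigns one component morphism per
object of the domain category.
The domain is the product category C x C', so
|Ob(C x C')| = |Ob(C)| * |Ob(C')| = 5 * 7 = 35.
Therefore eta has 35 component morphisms.

35


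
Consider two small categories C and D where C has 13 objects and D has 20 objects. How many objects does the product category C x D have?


The product category C x D has objects that are pairs (c, d).
Number of pairs = |Ob(C)| * |Ob(D)| = 13 * 20 = 260

260


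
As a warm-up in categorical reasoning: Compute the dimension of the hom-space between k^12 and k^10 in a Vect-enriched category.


In Vect-enriched categories, Hom(k^n, k^m) is the space of m x n matrices.
dim(Hom(k^12, k^10)) = 10 * 12 = 120

120


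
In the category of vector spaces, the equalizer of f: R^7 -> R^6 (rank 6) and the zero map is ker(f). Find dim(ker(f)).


The equalizer of f and the zero map is ker(f).
By the rank-nullity theorem: dim(ker(f)) = dim(domain) - rank(f).
dim(ker(f)) = 7 - 6 = 1

1


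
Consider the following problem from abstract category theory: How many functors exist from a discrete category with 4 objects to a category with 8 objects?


A functor from a discrete category C to D is determined by
where each object maps. Each of the 4 objects of C can map
to any of the 8 objects of D independently.
Number of functors = 8^4 = 4096

4096


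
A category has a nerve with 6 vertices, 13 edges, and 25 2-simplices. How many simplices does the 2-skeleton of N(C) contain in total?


The 2-skeleton of the nerve N(C) consists of simplices in dimensions 0, 1, 2:
  |N(C)_0| = 6 (objects)
  |N(C)_1| = 13 (morphisms)
  |N(C)_2| = 25 (composable pairs)
Total = 6 + 13 + 25 = 44

44


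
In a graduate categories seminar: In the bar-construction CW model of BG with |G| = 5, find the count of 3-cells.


In the bar-construction CW model of BG, the n-cells are indexed by
n-tuples [g_1|...|g_n] of non-identity elements of G (degenerate
simplices with some g_i = e do not contribute cells), so there are
(|G| - 1)^n n-cells.
For dim = 3 with |G| = 5:
cells = (5 - 1)^3 = 4^3 = 64

64


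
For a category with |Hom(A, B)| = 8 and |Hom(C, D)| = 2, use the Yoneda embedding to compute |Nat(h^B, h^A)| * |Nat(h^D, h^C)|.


By the Yoneda lemma, Nat(h^B, h^A) is isomorphic to Hom(A, B),
so |Nat(h^B, h^A)| = |Hom(A, B)| and |Nat(h^D, h^C)| = |Hom(C, D)|.
|Hom(A, B)| = 8, |Hom(C, D)| = 2.
|Nat(h^B, h^A) x Nat(h^D, h^C)| = 8 * 2 = 16

16


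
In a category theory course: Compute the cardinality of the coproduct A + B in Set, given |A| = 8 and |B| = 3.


In Set, the coproduct A + B is the disjoint union.
|A + B| = |A| + |B| = 8 + 3 = 11

11


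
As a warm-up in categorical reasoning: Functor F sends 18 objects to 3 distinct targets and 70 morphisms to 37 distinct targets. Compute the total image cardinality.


The image of F consists of distinct objects and distinct morphisms.
|Im(F)| on objects = 3
|Im(F)| on morphisms = 37
Total image cardinality = 3 + 37 = 40

40


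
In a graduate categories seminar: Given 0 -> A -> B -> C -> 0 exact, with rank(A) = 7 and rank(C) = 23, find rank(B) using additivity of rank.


For a short exact sequence 0 -> A -> B -> C -> 0,
rank is additive: rank(B) = rank(A) + rank(C).
rank(B) = 7 + 23 = 30

30


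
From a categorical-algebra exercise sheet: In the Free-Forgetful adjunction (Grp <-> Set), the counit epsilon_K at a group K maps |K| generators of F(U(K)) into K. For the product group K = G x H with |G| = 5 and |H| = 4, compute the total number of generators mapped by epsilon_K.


The counit epsilon_K: F(U(K)) -> K of the Free-Forgetful adjunction
maps |K| generators of F(U(K)) into K. For K = G x H (the product group),
|G x H| = |G| * |H|.
Total generators mapped = 5 * 4 = 20.

20


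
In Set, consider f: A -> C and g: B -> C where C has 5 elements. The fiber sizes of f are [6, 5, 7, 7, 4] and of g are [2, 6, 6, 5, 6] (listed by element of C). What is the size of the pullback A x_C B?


The pullback A x_C B consists of pairs (a, b) with f(a) = g(b).
For each element c in C, the fiber product has |f^-1(c)| * |g^-1(c)| elements.
Summing over C: 6 * 2 + 5 * 6 + 7 * 6 + 7 * 5 + 4 * 6
= 12 + 30 + 42 + 35 + 24 = 143

143


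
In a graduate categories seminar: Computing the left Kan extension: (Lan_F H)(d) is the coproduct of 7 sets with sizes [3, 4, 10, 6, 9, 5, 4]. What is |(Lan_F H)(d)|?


Pointwise, the left Kan extension (Lan_F H)(d) is the colimit, indexed
by the comma category (F downarrow d), of H composed with the
projection (F downarrow d) -> C. Here that colimit is given
as a coproduct (disjoint union) of sets, so its cardinality is the
sum of the sizes of the summands.
Coproduct of sets with sizes: 3 + 4 + 10 + 6 + 9 + 5 + 4
= 41

41


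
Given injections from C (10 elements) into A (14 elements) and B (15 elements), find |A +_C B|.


The pushout A +_C B identifies the images of C in A and B.
|A +_C B| = |A| + |B| - |C| (for injections).
= 14 + 15 - 10 = 19

19


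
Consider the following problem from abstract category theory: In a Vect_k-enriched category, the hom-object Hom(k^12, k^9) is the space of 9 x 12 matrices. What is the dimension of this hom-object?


In Vect-enriched categories, Hom(k^n, k^m) is the space of m x n matrices.
dim(Hom(k^12, k^9)) = 9 * 12 = 108

108


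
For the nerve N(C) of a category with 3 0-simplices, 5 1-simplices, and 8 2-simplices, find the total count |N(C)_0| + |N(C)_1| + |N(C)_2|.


The 2-skeleton of the nerve N(C) consists of simplices in dimensions 0, 1, 2:
  |N(C)_0| = 3 (objects)
  |N(C)_1| = 5 (morphisms)
  |N(C)_2| = 8 (composable pairs)
Total = 3 + 5 + 8 = 16

16


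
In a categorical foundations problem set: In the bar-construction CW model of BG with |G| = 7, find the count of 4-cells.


In the bar-construction CW model of BG, the n-cells are indexed by
n-tuples [g_1|...|g_n] of non-identity elements of G (degenerate
simplices with some g_i = e do not contribute cells), so there are
(|G| - 1)^n n-cells.
For dim = 4 with |G| = 7:
cells = (7 - 1)^4 = 6^4 = 1296

1296


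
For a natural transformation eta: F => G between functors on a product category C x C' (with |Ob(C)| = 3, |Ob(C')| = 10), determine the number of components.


A natural transformation eta: F => G assigns one component morphism per
object of the domain category.
The domain is the product category C x C', so
|Ob(C x C')| = |Ob(C)| * |Ob(C')| = 3 * 10 = 30.
Therefore eta has 30 component morphisms.

30


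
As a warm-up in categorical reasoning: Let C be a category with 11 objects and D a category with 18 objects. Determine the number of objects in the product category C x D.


The product category C x D has objects that are pairs (c, d).
Number of pairs = |Ob(C)| * |Ob(D)| = 11 * 18 = 198

198


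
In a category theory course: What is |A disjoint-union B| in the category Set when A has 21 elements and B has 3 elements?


In Set, the coproduct A + B is the disjoint union.
|A + B| = |A| + |B| = 21 + 3 = 24

24


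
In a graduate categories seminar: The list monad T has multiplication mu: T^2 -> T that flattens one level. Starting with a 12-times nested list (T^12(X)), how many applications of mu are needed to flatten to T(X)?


Each application of mu: T^2 -> T removes one layer of nesting.
Starting at depth 12 (i.e., T^12(X)), we need to reach T(X).
Number of mu applications = 12 - 1 = 11

11


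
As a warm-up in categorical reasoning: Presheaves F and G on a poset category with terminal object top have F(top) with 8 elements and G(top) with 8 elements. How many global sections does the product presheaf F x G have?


Global sections of a presheaf on a poset with terminal top satisfy
Gamma(H) ~ H(top). Presheaves admit pointwise products, so
(F x G)(top) = F(top) x G(top) (Cartesian product).
|Gamma(F x G)| = |F(top)| * |G(top)| = 8 * 8 = 64.

64


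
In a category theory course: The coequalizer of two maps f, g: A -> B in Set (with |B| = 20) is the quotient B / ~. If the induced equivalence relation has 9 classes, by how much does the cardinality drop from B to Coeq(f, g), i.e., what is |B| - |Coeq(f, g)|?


The coequalizer Coeq(f, g) = B / ~ has one element per equivalence class.
|B| = 20, |Coeq(f, g)| = 9.
|B| - |Coeq(f, g)| = 20 - 9 = 11.

11


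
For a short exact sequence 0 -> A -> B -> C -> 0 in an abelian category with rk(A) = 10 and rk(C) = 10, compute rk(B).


For a short exact sequence 0 -> A -> B -> C -> 0,
rank is additive: rank(B) = rank(A) + rank(C).
rank(B) = 10 + 10 = 20

20


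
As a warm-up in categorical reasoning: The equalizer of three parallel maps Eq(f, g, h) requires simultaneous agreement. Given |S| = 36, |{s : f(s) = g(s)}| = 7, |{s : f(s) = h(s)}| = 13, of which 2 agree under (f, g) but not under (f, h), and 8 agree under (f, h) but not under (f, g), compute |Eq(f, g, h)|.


Eq(f, g, h) is the triple-agreement set: points in S where all three
maps take the same value. Using inclusion-exclusion on the pairwise data:
Pair (f, g) agrees on 7 points; pair (f, h) on 13 points.
Points agreeing under (f, g) but not (f, h) = 2; under (f, h) but not (f, g) = 8.
Triple-agreement = agreement-in-(f, g) minus points that agree under (f, g) but not (f, h):
|Eq(f, g, h)| = 7 - 2 = 5
(cross-check via (f, h): 13 - 8 = 5.)

5


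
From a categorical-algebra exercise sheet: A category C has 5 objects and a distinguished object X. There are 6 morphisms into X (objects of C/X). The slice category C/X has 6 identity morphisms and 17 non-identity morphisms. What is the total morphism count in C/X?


In the slice category C/X, objects are morphisms to X.
Identity morphisms: 6 (one per object of C/X).
Non-identity morphisms: 17.
Total = 6 + 17 = 23

23


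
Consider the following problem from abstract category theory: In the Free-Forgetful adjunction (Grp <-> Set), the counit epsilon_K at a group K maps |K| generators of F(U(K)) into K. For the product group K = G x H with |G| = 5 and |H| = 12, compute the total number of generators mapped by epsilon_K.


The counit epsilon_K: F(U(K)) -> K of the Free-Forgetful adjunction
maps |K| generators of F(U(K)) into K. For K = G x H (the product group),
|G x H| = |G| * |H|.
Total generators mapped = 5 * 12 = 60.

60


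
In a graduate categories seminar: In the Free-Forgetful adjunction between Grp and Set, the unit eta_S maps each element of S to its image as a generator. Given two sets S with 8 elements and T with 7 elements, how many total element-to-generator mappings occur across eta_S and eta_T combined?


The unit eta_X: X -> U(F(X)) of the Free-Forgetful adjunction
maps each element of X to a generator of F(X). For X = S + T (disjoint
union in Set), |S + T| = |S| + |T|.
Total mappings = 8 + 7 = 15.

15


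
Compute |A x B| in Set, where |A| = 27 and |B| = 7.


In Set, the product A x B is the Cartesian product.
By the universal property, |A x B| = |A| * |B|.
|A x B| = 27 * 7 = 189

189


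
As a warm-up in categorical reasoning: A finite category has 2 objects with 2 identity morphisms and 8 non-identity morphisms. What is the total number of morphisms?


Each object has an identity morphism, giving 2 identities.
Adding the 8 non-identity morphisms:
Total = 2 + 8 = 10

10


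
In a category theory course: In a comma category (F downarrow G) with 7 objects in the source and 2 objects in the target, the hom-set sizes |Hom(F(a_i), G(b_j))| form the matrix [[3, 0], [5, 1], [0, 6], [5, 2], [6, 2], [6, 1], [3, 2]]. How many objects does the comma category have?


Objects of (F downarrow G) are triples (a, b, h: F(a)->G(b)).
The count equals the sum of all entries in the hom-matrix.
sum(row 0) = 3
sum(row 1) = 6
sum(row 2) = 6
sum(row 3) = 7
sum(row 4) = 8
sum(row 5) = 7
sum(row 6) = 5
Grand total = 42

42


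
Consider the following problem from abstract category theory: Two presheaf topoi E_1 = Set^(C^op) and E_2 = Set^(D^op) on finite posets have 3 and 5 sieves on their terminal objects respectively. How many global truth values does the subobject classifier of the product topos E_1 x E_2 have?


In a product of presheaf topoi E_1 x E_2, the subobject classifier
is Omega = Omega_1 x Omega_2 (componentwise), so
|Omega(top)| = |Omega_1(top_1)| * |Omega_2(top_2)|.
= 3 * 5 = 15.

15


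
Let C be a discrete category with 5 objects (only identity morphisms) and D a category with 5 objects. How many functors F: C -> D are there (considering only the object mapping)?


A functor from a discrete category C to D is determined by
where each object maps. Each of the 5 objects of C can map
to any of the 5 objects of D independently.
Number of functors = 5^5 = 3125

3125


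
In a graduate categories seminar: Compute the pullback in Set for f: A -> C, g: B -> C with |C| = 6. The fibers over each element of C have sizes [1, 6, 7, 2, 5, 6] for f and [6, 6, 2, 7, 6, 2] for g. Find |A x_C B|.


The pullback A x_C B consists of pairs (a, b) with f(a) = g(b).
For each element c in C, the fiber product has |f^-1(c)| * |g^-1(c)| elements.
Summing over C: 1 * 6 + 6 * 6 + 7 * 2 + 2 * 7 + 5 * 6 + 6 * 2
= 6 + 36 + 14 + 14 + 30 + 12 = 112

112


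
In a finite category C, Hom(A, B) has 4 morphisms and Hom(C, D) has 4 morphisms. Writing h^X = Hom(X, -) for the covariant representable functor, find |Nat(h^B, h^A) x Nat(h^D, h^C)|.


By the Yoneda lemma, Nat(h^B, h^A) is isomorphic to Hom(A, B),
so |Nat(h^B, h^A)| = |Hom(A, B)| and |Nat(h^D, h^C)| = |Hom(C, D)|.
|Hom(A, B)| = 4, |Hom(C, D)| = 4.
|Nat(h^B, h^A) x Nat(h^D, h^C)| = 4 * 4 = 16

16


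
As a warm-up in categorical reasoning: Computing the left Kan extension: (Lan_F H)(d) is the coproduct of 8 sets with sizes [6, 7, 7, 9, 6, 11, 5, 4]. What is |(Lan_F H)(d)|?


Pointwise, the left Kan extension (Lan_F H)(d) is the colimit, indexed
by the comma category (F downarrow d), of H composed with the
projection (F downarrow d) -> C. Here that colimit is given
as a coproduct (disjoint union) of sets, so its cardinality is the
sum of the sizes of the summands.
Coproduct of sets with sizes: 6 + 7 + 7 + 9 + 6 + 11 + 5 + 4
= 55

55


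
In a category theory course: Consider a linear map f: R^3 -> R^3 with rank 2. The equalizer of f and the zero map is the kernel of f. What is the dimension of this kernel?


The equalizer of f and the zero map is ker(f).
By the rank-nullity theorem: dim(ker(f)) = dim(domain) - rank(f).
dim(ker(f)) = 3 - 2 = 1

1


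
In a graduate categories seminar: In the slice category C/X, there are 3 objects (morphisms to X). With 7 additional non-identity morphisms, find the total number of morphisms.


In the slice category C/X, objects are morphisms to X.
Identity morphisms: 3 (one per object of C/X).
Non-identity morphisms: 7.
Total = 3 + 7 = 10

10


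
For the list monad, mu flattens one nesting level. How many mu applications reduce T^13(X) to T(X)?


Each application of mu: T^2 -> T removes one layer of nesting.
Starting at depth 13 (i.e., T^13(X)), we need to reach T(X).
Number of mu applications = 13 - 1 = 12

12


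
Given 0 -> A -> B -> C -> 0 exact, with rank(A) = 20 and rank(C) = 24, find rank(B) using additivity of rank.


For a short exact sequence 0 -> A -> B -> C -> 0,
rank is additive: rank(B) = rank(A) + rank(C).
rank(B) = 20 + 24 = 44

44


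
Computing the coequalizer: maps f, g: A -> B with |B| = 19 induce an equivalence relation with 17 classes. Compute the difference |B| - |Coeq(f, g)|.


The coequalizer Coeq(f, g) = B / ~ has one element per equivalence class.
|B| = 19, |Coeq(f, g)| = 17.
|B| - |Coeq(f, g)| = 19 - 17 = 2.

2


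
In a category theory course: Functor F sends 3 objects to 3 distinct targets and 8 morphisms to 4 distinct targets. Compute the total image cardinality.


The image of F consists of distinct objects and distinct morphisms.
|Im(F)| on objects = 3
|Im(F)| on morphisms = 4
Total image cardinality = 3 + 4 = 7

7


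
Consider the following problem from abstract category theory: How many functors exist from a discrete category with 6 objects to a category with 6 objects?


A functor from a discrete category C to D is determined by
where each object maps. Each of the 6 objects of C can map
to any of the 6 objects of D independently.
Number of functors = 6^6 = 46656

46656


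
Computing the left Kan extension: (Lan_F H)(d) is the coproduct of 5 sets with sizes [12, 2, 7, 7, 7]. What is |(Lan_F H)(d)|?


Pointwise, the left Kan extension (Lan_F H)(d) is the colimit, indexed
by the comma category (F downarrow d), of H composed with the
projection (F downarrow d) -> C. Here that colimit is given
as a coproduct (disjoint union) of sets, so its cardinality is the
sum of the sizes of the summands.
Coproduct of sets with sizes: 12 + 2 + 7 + 7 + 7
= 35

35


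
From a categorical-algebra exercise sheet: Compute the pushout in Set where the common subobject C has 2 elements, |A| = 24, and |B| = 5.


The pushout A +_C B identifies the images of C in A and B.
|A +_C B| = |A| + |B| - |C| (for injections).
= 24 + 5 - 2 = 27

27


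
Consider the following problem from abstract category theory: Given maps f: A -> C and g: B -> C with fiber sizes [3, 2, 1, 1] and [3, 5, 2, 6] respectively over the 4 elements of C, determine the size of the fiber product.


The pullback A x_C B consists of pairs (a, b) with f(a) = g(b).
For each element c in C, the fiber product has |f^-1(c)| * |g^-1(c)| elements.
Summing over C: 3 * 3 + 2 * 5 + 1 * 2 + 1 * 6
= 9 + 10 + 2 + 6 = 27

27


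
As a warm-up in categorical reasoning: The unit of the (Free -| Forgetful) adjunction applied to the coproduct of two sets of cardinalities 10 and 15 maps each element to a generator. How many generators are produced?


The unit eta_X: X -> U(F(X)) of the Free-Forgetful adjunction
maps each element of X to a generator of F(X). For X = S + T (disjoint
union in Set), |S + T| = |S| + |T|.
Total mappings = 10 + 15 = 25.

25


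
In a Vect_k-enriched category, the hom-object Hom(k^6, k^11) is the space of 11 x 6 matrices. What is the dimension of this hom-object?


In Vect-enriched categories, Hom(k^n, k^m) is the space of m x n matrices.
dim(Hom(k^6, k^11)) = 11 * 6 = 66

66


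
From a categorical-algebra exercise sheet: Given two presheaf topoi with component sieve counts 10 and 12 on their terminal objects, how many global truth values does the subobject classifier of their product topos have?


In a product of presheaf topoi E_1 x E_2, the subobject classifier
is Omega = Omega_1 x Omega_2 (componentwise), so
|Omega(top)| = |Omega_1(top_1)| * |Omega_2(top_2)|.
= 10 * 12 = 120.

120


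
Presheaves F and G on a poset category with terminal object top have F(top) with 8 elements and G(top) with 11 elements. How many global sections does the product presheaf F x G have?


Global sections of a presheaf on a poset with terminal top satisfy
Gamma(H) ~ H(top). Presheaves admit pointwise products, so
(F x G)(top) = F(top) x G(top) (Cartesian product).
|Gamma(F x G)| = |F(top)| * |G(top)| = 8 * 11 = 88.

88


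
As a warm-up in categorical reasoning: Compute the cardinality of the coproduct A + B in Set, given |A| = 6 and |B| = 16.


In Set, the coproduct A + B is the disjoint union.
|A + B| = |A| + |B| = 6 + 16 = 22

22


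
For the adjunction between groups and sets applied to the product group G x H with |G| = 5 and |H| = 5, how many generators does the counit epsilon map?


The counit epsilon_K: F(U(K)) -> K of the Free-Forgetful adjunction
maps |K| generators of F(U(K)) into K. For K = G x H (the product group),
|G x H| = |G| * |H|.
Total generators mapped = 5 * 5 = 25.

25


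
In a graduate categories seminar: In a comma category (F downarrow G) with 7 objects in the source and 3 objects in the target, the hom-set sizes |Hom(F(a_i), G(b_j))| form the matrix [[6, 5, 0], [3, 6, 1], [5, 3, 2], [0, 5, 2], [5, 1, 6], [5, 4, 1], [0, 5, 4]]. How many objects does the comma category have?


Objects of (F downarrow G) are triples (a, b, h: F(a)->G(b)).
The count equals the sum of all entries in the hom-matrix.
sum(row 0) = 11
sum(row 1) = 10
sum(row 2) = 10
sum(row 3) = 7
sum(row 4) = 12
sum(row 5) = 10
sum(row 6) = 9
Grand total = 69

69


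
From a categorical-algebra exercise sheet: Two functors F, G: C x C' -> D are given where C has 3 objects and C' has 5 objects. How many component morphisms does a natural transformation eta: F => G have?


A natural transformation eta: F => G assigns one component morphism per
object of the domain category.
The domain is the product category C x C', so
|Ob(C x C')| = |Ob(C)| * |Ob(C')| = 3 * 5 = 15.
Therefore eta has 15 component morphisms.

15


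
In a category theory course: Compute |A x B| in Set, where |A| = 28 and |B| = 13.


In Set, the product A x B is the Cartesian product.
By the universal property, |A x B| = |A| * |B|.
|A x B| = 28 * 13 = 364

364


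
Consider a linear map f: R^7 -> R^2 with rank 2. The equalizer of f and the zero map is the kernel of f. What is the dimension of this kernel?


The equalizer of f and the zero map is ker(f).
By the rank-nullity theorem: dim(ker(f)) = dim(domain) - rank(f).
dim(ker(f)) = 7 - 2 = 5

5


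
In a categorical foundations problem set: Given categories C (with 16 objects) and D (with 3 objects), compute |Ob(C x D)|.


The product category C x D has objects that are pairs (c, d).
Number of pairs = |Ob(C)| * |Ob(D)| = 16 * 3 = 48

48


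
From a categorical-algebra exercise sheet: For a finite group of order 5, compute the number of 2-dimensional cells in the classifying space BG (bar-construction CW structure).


In the bar-construction CW model of BG, the n-cells are indexed by
n-tuples [g_1|...|g_n] of non-identity elements of G (degenerate
simplices with some g_i = e do not contribute cells), so there are
(|G| - 1)^n n-cells.
For dim = 2 with |G| = 5:
cells = (5 - 1)^2 = 4^2 = 16

16


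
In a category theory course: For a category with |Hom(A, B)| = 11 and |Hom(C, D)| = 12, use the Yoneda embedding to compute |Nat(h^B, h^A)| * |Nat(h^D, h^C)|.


By the Yoneda lemma, Nat(h^B, h^A) is isomorphic to Hom(A, B),
so |Nat(h^B, h^A)| = |Hom(A, B)| and |Nat(h^D, h^C)| = |Hom(C, D)|.
|Hom(A, B)| = 11, |Hom(C, D)| = 12.
|Nat(h^B, h^A) x Nat(h^D, h^C)| = 11 * 12 = 132

132


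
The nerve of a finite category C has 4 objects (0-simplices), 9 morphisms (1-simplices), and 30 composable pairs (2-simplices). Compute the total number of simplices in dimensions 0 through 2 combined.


The 2-skeleton of the nerve N(C) consists of simplices in dimensions 0, 1, 2:
  |N(C)_0| = 4 (objects)
  |N(C)_1| = 9 (morphisms)
  |N(C)_2| = 30 (composable pairs)
Total = 4 + 9 + 30 = 43

43


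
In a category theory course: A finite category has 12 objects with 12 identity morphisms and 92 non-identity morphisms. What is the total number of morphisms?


Each object has an identity morphism, giving 12 identities.
Adding the 92 non-identity morphisms:
Total = 12 + 92 = 104

104


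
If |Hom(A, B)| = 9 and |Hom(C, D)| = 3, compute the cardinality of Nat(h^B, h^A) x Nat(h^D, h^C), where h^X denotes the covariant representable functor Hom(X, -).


By the Yoneda lemma, Nat(h^B, h^A) is isomorphic to Hom(A, B),
so |Nat(h^B, h^A)| = |Hom(A, B)| and |Nat(h^D, h^C)| = |Hom(C, D)|.
|Hom(A, B)| = 9, |Hom(C, D)| = 3.
|Nat(h^B, h^A) x Nat(h^D, h^C)| = 9 * 3 = 27

27


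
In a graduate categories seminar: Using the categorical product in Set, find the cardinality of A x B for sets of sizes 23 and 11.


In Set, the product A x B is the Cartesian product.
By the universal property, |A x B| = |A| * |B|.
|A x B| = 23 * 11 = 253

253


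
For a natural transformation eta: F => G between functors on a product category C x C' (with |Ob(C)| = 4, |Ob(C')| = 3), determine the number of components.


A natural transformation eta: F => G assigns one component morphism per
object of the domain category.
The domain is the product category C x C', so
|Ob(C x C')| = |Ob(C)| * |Ob(C')| = 4 * 3 = 12.
Therefore eta has 12 component morphisms.

12


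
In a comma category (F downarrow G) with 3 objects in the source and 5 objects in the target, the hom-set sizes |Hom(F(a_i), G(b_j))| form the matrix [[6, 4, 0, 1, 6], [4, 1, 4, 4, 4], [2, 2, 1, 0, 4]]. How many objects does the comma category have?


Objects of (F downarrow G) are triples (a, b, h: F(a)->G(b)).
The count equals the sum of all entries in the hom-matrix.
sum(row 0) = 17
sum(row 1) = 17
sum(row 2) = 9
Grand total = 43

43


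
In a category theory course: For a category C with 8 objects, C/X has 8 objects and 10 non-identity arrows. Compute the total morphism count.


In the slice category C/X, objects are morphisms to X.
Identity morphisms: 8 (one per object of C/X).
Non-identity morphisms: 10.
Total = 8 + 10 = 18

18


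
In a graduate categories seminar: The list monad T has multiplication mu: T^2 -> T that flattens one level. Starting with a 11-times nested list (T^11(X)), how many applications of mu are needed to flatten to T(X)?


Each application of mu: T^2 -> T removes one layer of nesting.
Starting at depth 11 (i.e., T^11(X)), we need to reach T(X).
Number of mu applications = 11 - 1 = 10

10


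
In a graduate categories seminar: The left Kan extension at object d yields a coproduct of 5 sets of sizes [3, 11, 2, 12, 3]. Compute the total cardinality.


Pointwise, the left Kan extension (Lan_F H)(d) is the colimit, indexed
by the comma category (F downarrow d), of H composed with the
projection (F downarrow d) -> C. Here that colimit is given
as a coproduct (disjoint union) of sets, so its cardinality is the
sum of the sizes of the summands.
Coproduct of sets with sizes: 3 + 11 + 2 + 12 + 3
= 31

31


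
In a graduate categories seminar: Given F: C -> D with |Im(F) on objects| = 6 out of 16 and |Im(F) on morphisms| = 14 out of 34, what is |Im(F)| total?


The image of F consists of distinct objects and distinct morphisms.
|Im(F)| on objects = 6
|Im(F)| on morphisms = 14
Total image cardinality = 6 + 14 = 20

20


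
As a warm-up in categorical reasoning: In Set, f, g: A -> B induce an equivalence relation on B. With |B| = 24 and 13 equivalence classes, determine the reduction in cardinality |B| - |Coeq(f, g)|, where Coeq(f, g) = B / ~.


The coequalizer Coeq(f, g) = B / ~ has one element per equivalence class.
|B| = 24, |Coeq(f, g)| = 13.
|B| - |Coeq(f, g)| = 24 - 13 = 11.

11


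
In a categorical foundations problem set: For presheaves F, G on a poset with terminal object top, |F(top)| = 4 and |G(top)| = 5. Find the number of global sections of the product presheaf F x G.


Global sections of a presheaf on a poset with terminal top satisfy
Gamma(H) ~ H(top). Presheaves admit pointwise products, so
(F x G)(top) = F(top) x G(top) (Cartesian product).
|Gamma(F x G)| = |F(top)| * |G(top)| = 4 * 5 = 20.

20


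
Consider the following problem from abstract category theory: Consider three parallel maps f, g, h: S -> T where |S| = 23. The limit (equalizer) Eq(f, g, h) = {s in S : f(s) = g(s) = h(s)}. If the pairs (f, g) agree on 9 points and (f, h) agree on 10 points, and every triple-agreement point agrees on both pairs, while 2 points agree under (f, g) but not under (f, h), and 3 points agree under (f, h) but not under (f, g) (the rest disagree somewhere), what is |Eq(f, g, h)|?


Eq(f, g, h) is the triple-agreement set: points in S where all three
maps take the same value. Using inclusion-exclusion on the pairwise data:
Pair (f, g) agrees on 9 points; pair (f, h) on 10 points.
Points agreeing under (f, g) but not (f, h) = 2; under (f, h) but not (f, g) = 3.
Triple-agreement = agreement-in-(f, g) minus points that agree under (f, g) but not (f, h):
|Eq(f, g, h)| = 9 - 2 = 7
(cross-check via (f, h): 10 - 3 = 7.)

7


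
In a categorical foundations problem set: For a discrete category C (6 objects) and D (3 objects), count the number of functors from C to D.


A functor from a discrete category C to D is determined by
where each object maps. Each of the 6 objects of C can map
to any of the 3 objects of D independently.
Number of functors = 3^6 = 729

729


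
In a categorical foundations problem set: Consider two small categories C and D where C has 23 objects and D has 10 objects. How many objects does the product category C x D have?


The product category C x D has objects that are pairs (c, d).
Number of pairs = |Ob(C)| * |Ob(D)| = 23 * 10 = 230

230


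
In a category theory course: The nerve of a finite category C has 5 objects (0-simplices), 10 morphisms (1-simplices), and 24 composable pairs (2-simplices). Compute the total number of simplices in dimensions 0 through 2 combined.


The 2-skeleton of the nerve N(C) consists of simplices in dimensions 0, 1, 2:
  |N(C)_0| = 5 (objects)
  |N(C)_1| = 10 (morphisms)
  |N(C)_2| = 24 (composable pairs)
Total = 5 + 10 + 24 = 39

39


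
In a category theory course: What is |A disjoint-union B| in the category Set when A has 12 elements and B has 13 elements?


In Set, the coproduct A + B is the disjoint union.
|A + B| = |A| + |B| = 12 + 13 = 25

25


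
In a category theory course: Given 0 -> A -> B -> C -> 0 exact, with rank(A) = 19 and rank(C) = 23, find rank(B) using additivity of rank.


For a short exact sequence 0 -> A -> B -> C -> 0,
rank is additive: rank(B) = rank(A) + rank(C).
rank(B) = 19 + 23 = 42

42


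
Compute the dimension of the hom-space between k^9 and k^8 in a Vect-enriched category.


In Vect-enriched categories, Hom(k^n, k^m) is the space of m x n matrices.
dim(Hom(k^9, k^8)) = 8 * 9 = 72

72


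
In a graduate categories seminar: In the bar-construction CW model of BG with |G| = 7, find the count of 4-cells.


In the bar-construction CW model of BG, the n-cells are indexed by
n-tuples [g_1|...|g_n] of non-identity elements of G (degenerate
simplices with some g_i = e do not contribute cells), so there are
(|G| - 1)^n n-cells.
For dim = 4 with |G| = 7:
cells = (7 - 1)^4 = 6^4 = 1296

1296


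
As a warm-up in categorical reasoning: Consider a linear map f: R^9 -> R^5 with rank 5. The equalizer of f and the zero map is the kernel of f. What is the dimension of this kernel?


The equalizer of f and the zero map is ker(f).
By the rank-nullity theorem: dim(ker(f)) = dim(domain) - rank(f).
dim(ker(f)) = 9 - 5 = 4

4


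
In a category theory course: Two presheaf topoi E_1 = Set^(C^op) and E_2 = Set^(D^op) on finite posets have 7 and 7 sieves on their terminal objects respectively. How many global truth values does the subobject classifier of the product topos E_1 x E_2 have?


In a product of presheaf topoi E_1 x E_2, the subobject classifier
is Omega = Omega_1 x Omega_2 (componentwise), so
|Omega(top)| = |Omega_1(top_1)| * |Omega_2(top_2)|.
= 7 * 7 = 49.

49


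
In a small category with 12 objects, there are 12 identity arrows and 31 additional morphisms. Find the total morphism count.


Each object has an identity morphism, giving 12 identities.
Adding the 31 non-identity morphisms:
Total = 12 + 31 = 43

43


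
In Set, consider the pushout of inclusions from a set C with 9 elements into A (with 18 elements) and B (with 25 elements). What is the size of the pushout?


The pushout A +_C B identifies the images of C in A and B.
|A +_C B| = |A| + |B| - |C| (for injections).
= 18 + 25 - 9 = 34

34


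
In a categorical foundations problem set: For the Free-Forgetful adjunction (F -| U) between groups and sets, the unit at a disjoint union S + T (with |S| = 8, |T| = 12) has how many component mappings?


The unit eta_X: X -> U(F(X)) of the Free-Forgetful adjunction
maps each element of X to a generator of F(X). For X = S + T (disjoint
union in Set), |S + T| = |S| + |T|.
Total mappings = 8 + 12 = 20.

20


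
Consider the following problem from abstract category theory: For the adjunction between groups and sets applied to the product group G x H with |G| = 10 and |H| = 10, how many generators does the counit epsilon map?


The counit epsilon_K: F(U(K)) -> K of the Free-Forgetful adjunction
maps |K| generators of F(U(K)) into K. For K = G x H (the product group),
|G x H| = |G| * |H|.
Total generators mapped = 10 * 10 = 100.

100


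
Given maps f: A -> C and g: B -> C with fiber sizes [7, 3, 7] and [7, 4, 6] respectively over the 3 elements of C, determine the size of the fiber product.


The pullback A x_C B consists of pairs (a, b) with f(a) = g(b).
For each element c in C, the fiber product has |f^-1(c)| * |g^-1(c)| elements.
Summing over C: 7 * 7 + 3 * 4 + 7 * 6
= 49 + 12 + 42 = 103

103


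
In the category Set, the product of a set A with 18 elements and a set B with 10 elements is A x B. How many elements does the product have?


In Set, the product A x B is the Cartesian product.
By the universal property, |A x B| = |A| * |B|.
|A x B| = 18 * 10 = 180

180


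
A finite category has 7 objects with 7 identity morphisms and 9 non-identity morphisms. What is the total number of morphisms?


Each object has an identity morphism, giving 7 identities.
Adding the 9 non-identity morphisms:
Total = 7 + 9 = 16

16


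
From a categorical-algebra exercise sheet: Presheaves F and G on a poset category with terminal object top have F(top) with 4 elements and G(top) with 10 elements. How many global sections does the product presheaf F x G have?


Global sections of a presheaf on a poset with terminal top satisfy
Gamma(H) ~ H(top). Presheaves admit pointwise products, so
(F x G)(top) = F(top) x G(top) (Cartesian product).
|Gamma(F x G)| = |F(top)| * |G(top)| = 4 * 10 = 40.

40


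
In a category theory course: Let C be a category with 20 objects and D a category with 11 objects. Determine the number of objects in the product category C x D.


The product category C x D has objects that are pairs (c, d).
Number of pairs = |Ob(C)| * |Ob(D)| = 20 * 11 = 220

220


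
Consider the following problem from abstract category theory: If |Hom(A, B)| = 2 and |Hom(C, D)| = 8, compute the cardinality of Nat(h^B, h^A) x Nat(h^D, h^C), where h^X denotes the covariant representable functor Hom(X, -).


By the Yoneda lemma, Nat(h^B, h^A) is isomorphic to Hom(A, B),
so |Nat(h^B, h^A)| = |Hom(A, B)| and |Nat(h^D, h^C)| = |Hom(C, D)|.
|Hom(A, B)| = 2, |Hom(C, D)| = 8.
|Nat(h^B, h^A) x Nat(h^D, h^C)| = 2 * 8 = 16

16


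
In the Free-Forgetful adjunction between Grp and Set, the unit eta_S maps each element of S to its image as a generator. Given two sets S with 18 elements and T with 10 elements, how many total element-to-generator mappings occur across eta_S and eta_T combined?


The unit eta_X: X -> U(F(X)) of the Free-Forgetful adjunction
maps each element of X to a generator of F(X). For X = S + T (disjoint
union in Set), |S + T| = |S| + |T|.
Total mappings = 18 + 10 = 28.

28
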